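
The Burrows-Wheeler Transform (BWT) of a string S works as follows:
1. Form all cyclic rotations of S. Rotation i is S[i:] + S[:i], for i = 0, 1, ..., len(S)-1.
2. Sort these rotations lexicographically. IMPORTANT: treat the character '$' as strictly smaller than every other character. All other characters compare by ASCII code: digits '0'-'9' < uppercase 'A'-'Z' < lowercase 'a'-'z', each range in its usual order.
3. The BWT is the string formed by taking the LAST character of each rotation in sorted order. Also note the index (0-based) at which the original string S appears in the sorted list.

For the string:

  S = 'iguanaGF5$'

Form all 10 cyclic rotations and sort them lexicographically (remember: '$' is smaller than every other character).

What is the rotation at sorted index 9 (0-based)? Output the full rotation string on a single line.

All 10 rotations (rotation i = S[i:]+S[:i]):
  rot[0] = iguanaGF5$
  rot[1] = guanaGF5$i
  rot[2] = uanaGF5$ig
  rot[3] = anaGF5$igu
  rot[4] = naGF5$igua
  rot[5] = aGF5$iguan
  rot[6] = GF5$iguana
  rot[7] = F5$iguanaG
  rot[8] = 5$iguanaGF
  rot[9] = $iguanaGF5
Sorted (with $ < everything):
  sorted[0] = $iguanaGF5
  sorted[1] = 5$iguanaGF
  sorted[2] = F5$iguanaG
  sorted[3] = GF5$iguana
  sorted[4] = aGF5$iguan
  sorted[5] = anaGF5$igu
  sorted[6] = guanaGF5$i
  sorted[7] = iguanaGF5$
  sorted[8] = naGF5$igua
  sorted[9] = uanaGF5$ig
sorted[9] = uanaGF5$ig

Answer: uanaGF5$ig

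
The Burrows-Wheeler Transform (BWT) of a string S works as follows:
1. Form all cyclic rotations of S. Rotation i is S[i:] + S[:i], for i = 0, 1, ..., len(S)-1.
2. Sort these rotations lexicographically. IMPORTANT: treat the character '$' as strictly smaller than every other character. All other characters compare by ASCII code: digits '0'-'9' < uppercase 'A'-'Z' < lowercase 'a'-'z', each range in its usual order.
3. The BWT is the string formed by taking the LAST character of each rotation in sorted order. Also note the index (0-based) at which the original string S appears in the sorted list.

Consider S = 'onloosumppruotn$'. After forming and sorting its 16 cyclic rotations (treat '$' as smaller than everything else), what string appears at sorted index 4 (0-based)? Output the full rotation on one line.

All 16 rotations (rotation i = S[i:]+S[:i]):
  rot[0] = onloosumppruotn$
  rot[1] = nloosumppruotn$o
  rot[2] = loosumppruotn$on
  rot[3] = oosumppruotn$onl
  rot[4] = osumppruotn$onlo
  rot[5] = sumppruotn$onloo
  rot[6] = umppruotn$onloos
  rot[7] = mppruotn$onloosu
  rot[8] = ppruotn$onloosum
  rot[9] = pruotn$onloosump
  rot[10] = ruotn$onloosumpp
  rot[11] = uotn$onloosumppr
  rot[12] = otn$onloosumppru
  rot[13] = tn$onloosumppruo
  rot[14] = n$onloosumppruot
  rot[15] = $onloosumppruotn
Sorted (with $ < everything):
  sorted[0] = $onloosumppruotn
  sorted[1] = loosumppruotn$on
  sorted[2] = mppruotn$onloosu
  sorted[3] = n$onloosumppruot
  sorted[4] = nloosumppruotn$o
  sorted[5] = onloosumppruotn$
  sorted[6] = oosumppruotn$onl
  sorted[7] = osumppruotn$onlo
  sorted[8] = otn$onloosumppru
  sorted[9] = ppruotn$onloosum
  sorted[10] = pruotn$onloosump
  sorted[11] = ruotn$onloosumpp
  sorted[12] = sumppruotn$onloo
  sorted[13] = tn$onloosumppruo
  sorted[14] = umppruotn$onloos
  sorted[15] = uotn$onloosumppr
sorted[4] = nloosumppruotn$o

Answer: nloosumppruotn$o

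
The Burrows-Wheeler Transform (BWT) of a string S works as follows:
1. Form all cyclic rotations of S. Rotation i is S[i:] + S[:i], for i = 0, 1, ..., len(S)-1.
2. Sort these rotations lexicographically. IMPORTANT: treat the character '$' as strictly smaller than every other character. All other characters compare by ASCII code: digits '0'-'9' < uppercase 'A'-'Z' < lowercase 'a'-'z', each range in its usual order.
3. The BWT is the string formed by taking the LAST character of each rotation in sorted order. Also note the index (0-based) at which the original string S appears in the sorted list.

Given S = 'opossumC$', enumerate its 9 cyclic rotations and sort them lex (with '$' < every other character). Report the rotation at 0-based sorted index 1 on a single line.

Answer: C$opossum

Derivation:
All 9 rotations (rotation i = S[i:]+S[:i]):
  rot[0] = opossumC$
  rot[1] = possumC$o
  rot[2] = ossumC$op
  rot[3] = ssumC$opo
  rot[4] = sumC$opos
  rot[5] = umC$oposs
  rot[6] = mC$opossu
  rot[7] = C$opossum
  rot[8] = $opossumC
Sorted (with $ < everything):
  sorted[0] = $opossumC
  sorted[1] = C$opossum
  sorted[2] = mC$opossu
  sorted[3] = opossumC$
  sorted[4] = ossumC$op
  sorted[5] = possumC$o
  sorted[6] = ssumC$opo
  sorted[7] = sumC$opos
  sorted[8] = umC$oposs
sorted[1] = C$opossum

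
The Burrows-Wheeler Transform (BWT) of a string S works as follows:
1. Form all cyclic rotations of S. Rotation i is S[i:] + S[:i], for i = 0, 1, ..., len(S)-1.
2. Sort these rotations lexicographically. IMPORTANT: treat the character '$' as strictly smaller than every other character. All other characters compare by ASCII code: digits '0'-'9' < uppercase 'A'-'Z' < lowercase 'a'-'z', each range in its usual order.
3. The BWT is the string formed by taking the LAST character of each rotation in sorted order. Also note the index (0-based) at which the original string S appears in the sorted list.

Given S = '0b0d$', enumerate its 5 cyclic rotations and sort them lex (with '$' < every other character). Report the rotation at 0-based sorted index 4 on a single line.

Answer: d$0b0

Derivation:
All 5 rotations (rotation i = S[i:]+S[:i]):
  rot[0] = 0b0d$
  rot[1] = b0d$0
  rot[2] = 0d$0b
  rot[3] = d$0b0
  rot[4] = $0b0d
Sorted (with $ < everything):
  sorted[0] = $0b0d
  sorted[1] = 0b0d$
  sorted[2] = 0d$0b
  sorted[3] = b0d$0
  sorted[4] = d$0b0
sorted[4] = d$0b0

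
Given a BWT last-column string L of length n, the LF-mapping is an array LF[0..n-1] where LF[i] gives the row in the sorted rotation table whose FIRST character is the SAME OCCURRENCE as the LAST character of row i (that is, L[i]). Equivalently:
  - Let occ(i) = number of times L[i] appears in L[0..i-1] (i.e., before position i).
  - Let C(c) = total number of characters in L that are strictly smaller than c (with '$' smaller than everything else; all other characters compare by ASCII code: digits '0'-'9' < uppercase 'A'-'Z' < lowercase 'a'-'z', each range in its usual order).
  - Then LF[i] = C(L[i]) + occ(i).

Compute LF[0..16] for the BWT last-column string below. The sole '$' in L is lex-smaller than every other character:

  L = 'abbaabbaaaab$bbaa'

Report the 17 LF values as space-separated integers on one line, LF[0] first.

Answer: 1 10 11 2 3 12 13 4 5 6 7 14 0 15 16 8 9

Derivation:
Char counts: '$':1, 'a':9, 'b':7
C (first-col start): C('$')=0, C('a')=1, C('b')=10
L[0]='a': occ=0, LF[0]=C('a')+0=1+0=1
L[1]='b': occ=0, LF[1]=C('b')+0=10+0=10
L[2]='b': occ=1, LF[2]=C('b')+1=10+1=11
L[3]='a': occ=1, LF[3]=C('a')+1=1+1=2
L[4]='a': occ=2, LF[4]=C('a')+2=1+2=3
L[5]='b': occ=2, LF[5]=C('b')+2=10+2=12
L[6]='b': occ=3, LF[6]=C('b')+3=10+3=13
L[7]='a': occ=3, LF[7]=C('a')+3=1+3=4
L[8]='a': occ=4, LF[8]=C('a')+4=1+4=5
L[9]='a': occ=5, LF[9]=C('a')+5=1+5=6
L[10]='a': occ=6, LF[10]=C('a')+6=1+6=7
L[11]='b': occ=4, LF[11]=C('b')+4=10+4=14
L[12]='$': occ=0, LF[12]=C('$')+0=0+0=0
L[13]='b': occ=5, LF[13]=C('b')+5=10+5=15
L[14]='b': occ=6, LF[14]=C('b')+6=10+6=16
L[15]='a': occ=7, LF[15]=C('a')+7=1+7=8
L[16]='a': occ=8, LF[16]=C('a')+8=1+8=9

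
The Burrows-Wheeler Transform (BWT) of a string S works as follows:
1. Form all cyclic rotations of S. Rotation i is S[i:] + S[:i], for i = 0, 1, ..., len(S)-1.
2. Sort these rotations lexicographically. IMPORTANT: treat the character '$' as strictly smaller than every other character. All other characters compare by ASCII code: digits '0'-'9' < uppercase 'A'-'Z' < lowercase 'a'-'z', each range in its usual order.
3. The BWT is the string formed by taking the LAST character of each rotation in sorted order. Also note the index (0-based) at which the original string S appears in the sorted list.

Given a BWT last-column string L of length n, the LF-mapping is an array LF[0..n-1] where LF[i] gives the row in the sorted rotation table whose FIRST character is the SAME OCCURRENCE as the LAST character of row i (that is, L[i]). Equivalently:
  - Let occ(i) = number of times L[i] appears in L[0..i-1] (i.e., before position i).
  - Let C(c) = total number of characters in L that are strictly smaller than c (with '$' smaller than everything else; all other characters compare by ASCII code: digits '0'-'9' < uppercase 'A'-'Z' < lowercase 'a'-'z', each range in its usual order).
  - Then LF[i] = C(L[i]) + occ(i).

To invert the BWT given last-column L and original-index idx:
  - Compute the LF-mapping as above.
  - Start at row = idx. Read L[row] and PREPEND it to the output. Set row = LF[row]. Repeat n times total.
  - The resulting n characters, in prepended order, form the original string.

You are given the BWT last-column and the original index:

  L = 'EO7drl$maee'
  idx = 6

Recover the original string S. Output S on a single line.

LF mapping: 2 3 1 5 10 8 0 9 4 6 7
Walk LF starting at row 6, prepending L[row]:
  step 1: row=6, L[6]='$', prepend. Next row=LF[6]=0
  step 2: row=0, L[0]='E', prepend. Next row=LF[0]=2
  step 3: row=2, L[2]='7', prepend. Next row=LF[2]=1
  step 4: row=1, L[1]='O', prepend. Next row=LF[1]=3
  step 5: row=3, L[3]='d', prepend. Next row=LF[3]=5
  step 6: row=5, L[5]='l', prepend. Next row=LF[5]=8
  step 7: row=8, L[8]='a', prepend. Next row=LF[8]=4
  step 8: row=4, L[4]='r', prepend. Next row=LF[4]=10
  step 9: row=10, L[10]='e', prepend. Next row=LF[10]=7
  step 10: row=7, L[7]='m', prepend. Next row=LF[7]=9
  step 11: row=9, L[9]='e', prepend. Next row=LF[9]=6
Reversed output: emeraldO7E$

Answer: emeraldO7E$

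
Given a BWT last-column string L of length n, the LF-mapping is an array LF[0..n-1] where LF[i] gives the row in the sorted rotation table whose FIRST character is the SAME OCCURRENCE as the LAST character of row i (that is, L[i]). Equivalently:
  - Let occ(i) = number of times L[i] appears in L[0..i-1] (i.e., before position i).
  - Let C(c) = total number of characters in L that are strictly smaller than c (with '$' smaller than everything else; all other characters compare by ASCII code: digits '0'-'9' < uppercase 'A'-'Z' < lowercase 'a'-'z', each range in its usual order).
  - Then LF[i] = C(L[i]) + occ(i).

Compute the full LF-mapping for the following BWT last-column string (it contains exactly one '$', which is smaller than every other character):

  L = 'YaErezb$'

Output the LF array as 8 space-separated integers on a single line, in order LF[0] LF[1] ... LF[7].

Char counts: '$':1, 'E':1, 'Y':1, 'a':1, 'b':1, 'e':1, 'r':1, 'z':1
C (first-col start): C('$')=0, C('E')=1, C('Y')=2, C('a')=3, C('b')=4, C('e')=5, C('r')=6, C('z')=7
L[0]='Y': occ=0, LF[0]=C('Y')+0=2+0=2
L[1]='a': occ=0, LF[1]=C('a')+0=3+0=3
L[2]='E': occ=0, LF[2]=C('E')+0=1+0=1
L[3]='r': occ=0, LF[3]=C('r')+0=6+0=6
L[4]='e': occ=0, LF[4]=C('e')+0=5+0=5
L[5]='z': occ=0, LF[5]=C('z')+0=7+0=7
L[6]='b': occ=0, LF[6]=C('b')+0=4+0=4
L[7]='$': occ=0, LF[7]=C('$')+0=0+0=0

Answer: 2 3 1 6 5 7 4 0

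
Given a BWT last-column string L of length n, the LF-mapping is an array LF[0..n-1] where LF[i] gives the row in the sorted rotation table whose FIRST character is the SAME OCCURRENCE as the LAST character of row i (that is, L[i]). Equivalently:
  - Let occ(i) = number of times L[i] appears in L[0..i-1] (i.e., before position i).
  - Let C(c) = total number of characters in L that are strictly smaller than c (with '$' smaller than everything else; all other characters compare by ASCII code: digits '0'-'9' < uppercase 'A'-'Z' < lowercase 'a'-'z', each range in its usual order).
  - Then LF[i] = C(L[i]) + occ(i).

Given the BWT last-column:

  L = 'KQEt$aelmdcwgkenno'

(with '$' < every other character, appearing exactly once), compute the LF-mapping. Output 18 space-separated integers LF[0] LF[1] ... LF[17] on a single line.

Answer: 2 3 1 16 0 4 7 11 12 6 5 17 9 10 8 13 14 15

Derivation:
Char counts: '$':1, 'E':1, 'K':1, 'Q':1, 'a':1, 'c':1, 'd':1, 'e':2, 'g':1, 'k':1, 'l':1, 'm':1, 'n':2, 'o':1, 't':1, 'w':1
C (first-col start): C('$')=0, C('E')=1, C('K')=2, C('Q')=3, C('a')=4, C('c')=5, C('d')=6, C('e')=7, C('g')=9, C('k')=10, C('l')=11, C('m')=12, C('n')=13, C('o')=15, C('t')=16, C('w')=17
L[0]='K': occ=0, LF[0]=C('K')+0=2+0=2
L[1]='Q': occ=0, LF[1]=C('Q')+0=3+0=3
L[2]='E': occ=0, LF[2]=C('E')+0=1+0=1
L[3]='t': occ=0, LF[3]=C('t')+0=16+0=16
L[4]='$': occ=0, LF[4]=C('$')+0=0+0=0
L[5]='a': occ=0, LF[5]=C('a')+0=4+0=4
L[6]='e': occ=0, LF[6]=C('e')+0=7+0=7
L[7]='l': occ=0, LF[7]=C('l')+0=11+0=11
L[8]='m': occ=0, LF[8]=C('m')+0=12+0=12
L[9]='d': occ=0, LF[9]=C('d')+0=6+0=6
L[10]='c': occ=0, LF[10]=C('c')+0=5+0=5
L[11]='w': occ=0, LF[11]=C('w')+0=17+0=17
L[12]='g': occ=0, LF[12]=C('g')+0=9+0=9
L[13]='k': occ=0, LF[13]=C('k')+0=10+0=10
L[14]='e': occ=1, LF[14]=C('e')+1=7+1=8
L[15]='n': occ=0, LF[15]=C('n')+0=13+0=13
L[16]='n': occ=1, LF[16]=C('n')+1=13+1=14
L[17]='o': occ=0, LF[17]=C('o')+0=15+0=15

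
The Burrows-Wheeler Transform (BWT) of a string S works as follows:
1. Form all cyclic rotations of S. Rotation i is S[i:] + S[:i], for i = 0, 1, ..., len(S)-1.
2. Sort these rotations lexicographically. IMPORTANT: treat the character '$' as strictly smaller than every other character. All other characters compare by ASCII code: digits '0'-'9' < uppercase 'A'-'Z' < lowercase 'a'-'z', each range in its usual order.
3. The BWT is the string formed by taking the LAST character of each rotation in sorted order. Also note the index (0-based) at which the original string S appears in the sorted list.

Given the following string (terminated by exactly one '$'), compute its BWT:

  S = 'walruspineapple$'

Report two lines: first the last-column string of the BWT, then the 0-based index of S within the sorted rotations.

All 16 rotations (rotation i = S[i:]+S[:i]):
  rot[0] = walruspineapple$
  rot[1] = alruspineapple$w
  rot[2] = lruspineapple$wa
  rot[3] = ruspineapple$wal
  rot[4] = uspineapple$walr
  rot[5] = spineapple$walru
  rot[6] = pineapple$walrus
  rot[7] = ineapple$walrusp
  rot[8] = neapple$walruspi
  rot[9] = eapple$walruspin
  rot[10] = apple$walruspine
  rot[11] = pple$walruspinea
  rot[12] = ple$walruspineap
  rot[13] = le$walruspineapp
  rot[14] = e$walruspineappl
  rot[15] = $walruspineapple
Sorted (with $ < everything):
  sorted[0] = $walruspineapple  (last char: 'e')
  sorted[1] = alruspineapple$w  (last char: 'w')
  sorted[2] = apple$walruspine  (last char: 'e')
  sorted[3] = e$walruspineappl  (last char: 'l')
  sorted[4] = eapple$walruspin  (last char: 'n')
  sorted[5] = ineapple$walrusp  (last char: 'p')
  sorted[6] = le$walruspineapp  (last char: 'p')
  sorted[7] = lruspineapple$wa  (last char: 'a')
  sorted[8] = neapple$walruspi  (last char: 'i')
  sorted[9] = pineapple$walrus  (last char: 's')
  sorted[10] = ple$walruspineap  (last char: 'p')
  sorted[11] = pple$walruspinea  (last char: 'a')
  sorted[12] = ruspineapple$wal  (last char: 'l')
  sorted[13] = spineapple$walru  (last char: 'u')
  sorted[14] = uspineapple$walr  (last char: 'r')
  sorted[15] = walruspineapple$  (last char: '$')
Last column: ewelnppaispalur$
Original string S is at sorted index 15

Answer: ewelnppaispalur$
15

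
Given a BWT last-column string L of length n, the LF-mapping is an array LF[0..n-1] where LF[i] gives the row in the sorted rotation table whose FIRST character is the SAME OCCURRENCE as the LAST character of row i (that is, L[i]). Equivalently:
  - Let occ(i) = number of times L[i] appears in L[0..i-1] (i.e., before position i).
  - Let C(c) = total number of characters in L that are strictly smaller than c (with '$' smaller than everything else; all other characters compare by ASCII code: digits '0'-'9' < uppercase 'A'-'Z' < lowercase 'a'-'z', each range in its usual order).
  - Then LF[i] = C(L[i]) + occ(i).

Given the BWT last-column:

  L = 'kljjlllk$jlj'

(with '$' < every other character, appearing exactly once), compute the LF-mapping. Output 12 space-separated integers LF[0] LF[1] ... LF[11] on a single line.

Char counts: '$':1, 'j':4, 'k':2, 'l':5
C (first-col start): C('$')=0, C('j')=1, C('k')=5, C('l')=7
L[0]='k': occ=0, LF[0]=C('k')+0=5+0=5
L[1]='l': occ=0, LF[1]=C('l')+0=7+0=7
L[2]='j': occ=0, LF[2]=C('j')+0=1+0=1
L[3]='j': occ=1, LF[3]=C('j')+1=1+1=2
L[4]='l': occ=1, LF[4]=C('l')+1=7+1=8
L[5]='l': occ=2, LF[5]=C('l')+2=7+2=9
L[6]='l': occ=3, LF[6]=C('l')+3=7+3=10
L[7]='k': occ=1, LF[7]=C('k')+1=5+1=6
L[8]='$': occ=0, LF[8]=C('$')+0=0+0=0
L[9]='j': occ=2, LF[9]=C('j')+2=1+2=3
L[10]='l': occ=4, LF[10]=C('l')+4=7+4=11
L[11]='j': occ=3, LF[11]=C('j')+3=1+3=4

Answer: 5 7 1 2 8 9 10 6 0 3 11 4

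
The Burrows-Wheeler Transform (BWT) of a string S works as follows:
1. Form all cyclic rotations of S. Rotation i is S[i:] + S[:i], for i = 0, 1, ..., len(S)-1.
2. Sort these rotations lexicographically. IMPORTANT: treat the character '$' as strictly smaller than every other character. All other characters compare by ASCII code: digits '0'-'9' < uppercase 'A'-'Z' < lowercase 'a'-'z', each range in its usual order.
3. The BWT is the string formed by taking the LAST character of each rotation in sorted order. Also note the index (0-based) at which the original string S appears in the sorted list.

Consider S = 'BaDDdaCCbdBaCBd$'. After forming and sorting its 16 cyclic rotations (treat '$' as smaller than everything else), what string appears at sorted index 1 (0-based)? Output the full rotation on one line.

Answer: BaCBd$BaDDdaCCbd

Derivation:
All 16 rotations (rotation i = S[i:]+S[:i]):
  rot[0] = BaDDdaCCbdBaCBd$
  rot[1] = aDDdaCCbdBaCBd$B
  rot[2] = DDdaCCbdBaCBd$Ba
  rot[3] = DdaCCbdBaCBd$BaD
  rot[4] = daCCbdBaCBd$BaDD
  rot[5] = aCCbdBaCBd$BaDDd
  rot[6] = CCbdBaCBd$BaDDda
  rot[7] = CbdBaCBd$BaDDdaC
  rot[8] = bdBaCBd$BaDDdaCC
  rot[9] = dBaCBd$BaDDdaCCb
  rot[10] = BaCBd$BaDDdaCCbd
  rot[11] = aCBd$BaDDdaCCbdB
  rot[12] = CBd$BaDDdaCCbdBa
  rot[13] = Bd$BaDDdaCCbdBaC
  rot[14] = d$BaDDdaCCbdBaCB
  rot[15] = $BaDDdaCCbdBaCBd
Sorted (with $ < everything):
  sorted[0] = $BaDDdaCCbdBaCBd
  sorted[1] = BaCBd$BaDDdaCCbd
  sorted[2] = BaDDdaCCbdBaCBd$
  sorted[3] = Bd$BaDDdaCCbdBaC
  sorted[4] = CBd$BaDDdaCCbdBa
  sorted[5] = CCbdBaCBd$BaDDda
  sorted[6] = CbdBaCBd$BaDDdaC
  sorted[7] = DDdaCCbdBaCBd$Ba
  sorted[8] = DdaCCbdBaCBd$BaD
  sorted[9] = aCBd$BaDDdaCCbdB
  sorted[10] = aCCbdBaCBd$BaDDd
  sorted[11] = aDDdaCCbdBaCBd$B
  sorted[12] = bdBaCBd$BaDDdaCC
  sorted[13] = d$BaDDdaCCbdBaCB
  sorted[14] = dBaCBd$BaDDdaCCb
  sorted[15] = daCCbdBaCBd$BaDD
sorted[1] = BaCBd$BaDDdaCCbd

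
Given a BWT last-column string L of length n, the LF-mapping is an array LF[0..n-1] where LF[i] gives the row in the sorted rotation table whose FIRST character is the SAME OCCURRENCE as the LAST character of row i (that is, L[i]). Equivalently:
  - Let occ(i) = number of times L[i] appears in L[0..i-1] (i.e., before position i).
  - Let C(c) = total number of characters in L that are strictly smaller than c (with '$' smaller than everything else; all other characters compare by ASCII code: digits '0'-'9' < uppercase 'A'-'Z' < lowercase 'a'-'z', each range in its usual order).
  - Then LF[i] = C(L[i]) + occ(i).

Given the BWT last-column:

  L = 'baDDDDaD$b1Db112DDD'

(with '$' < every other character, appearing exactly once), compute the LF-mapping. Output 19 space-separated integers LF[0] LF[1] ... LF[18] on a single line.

Char counts: '$':1, '1':3, '2':1, 'D':9, 'a':2, 'b':3
C (first-col start): C('$')=0, C('1')=1, C('2')=4, C('D')=5, C('a')=14, C('b')=16
L[0]='b': occ=0, LF[0]=C('b')+0=16+0=16
L[1]='a': occ=0, LF[1]=C('a')+0=14+0=14
L[2]='D': occ=0, LF[2]=C('D')+0=5+0=5
L[3]='D': occ=1, LF[3]=C('D')+1=5+1=6
L[4]='D': occ=2, LF[4]=C('D')+2=5+2=7
L[5]='D': occ=3, LF[5]=C('D')+3=5+3=8
L[6]='a': occ=1, LF[6]=C('a')+1=14+1=15
L[7]='D': occ=4, LF[7]=C('D')+4=5+4=9
L[8]='$': occ=0, LF[8]=C('$')+0=0+0=0
L[9]='b': occ=1, LF[9]=C('b')+1=16+1=17
L[10]='1': occ=0, LF[10]=C('1')+0=1+0=1
L[11]='D': occ=5, LF[11]=C('D')+5=5+5=10
L[12]='b': occ=2, LF[12]=C('b')+2=16+2=18
L[13]='1': occ=1, LF[13]=C('1')+1=1+1=2
L[14]='1': occ=2, LF[14]=C('1')+2=1+2=3
L[15]='2': occ=0, LF[15]=C('2')+0=4+0=4
L[16]='D': occ=6, LF[16]=C('D')+6=5+6=11
L[17]='D': occ=7, LF[17]=C('D')+7=5+7=12
L[18]='D': occ=8, LF[18]=C('D')+8=5+8=13

Answer: 16 14 5 6 7 8 15 9 0 17 1 10 18 2 3 4 11 12 13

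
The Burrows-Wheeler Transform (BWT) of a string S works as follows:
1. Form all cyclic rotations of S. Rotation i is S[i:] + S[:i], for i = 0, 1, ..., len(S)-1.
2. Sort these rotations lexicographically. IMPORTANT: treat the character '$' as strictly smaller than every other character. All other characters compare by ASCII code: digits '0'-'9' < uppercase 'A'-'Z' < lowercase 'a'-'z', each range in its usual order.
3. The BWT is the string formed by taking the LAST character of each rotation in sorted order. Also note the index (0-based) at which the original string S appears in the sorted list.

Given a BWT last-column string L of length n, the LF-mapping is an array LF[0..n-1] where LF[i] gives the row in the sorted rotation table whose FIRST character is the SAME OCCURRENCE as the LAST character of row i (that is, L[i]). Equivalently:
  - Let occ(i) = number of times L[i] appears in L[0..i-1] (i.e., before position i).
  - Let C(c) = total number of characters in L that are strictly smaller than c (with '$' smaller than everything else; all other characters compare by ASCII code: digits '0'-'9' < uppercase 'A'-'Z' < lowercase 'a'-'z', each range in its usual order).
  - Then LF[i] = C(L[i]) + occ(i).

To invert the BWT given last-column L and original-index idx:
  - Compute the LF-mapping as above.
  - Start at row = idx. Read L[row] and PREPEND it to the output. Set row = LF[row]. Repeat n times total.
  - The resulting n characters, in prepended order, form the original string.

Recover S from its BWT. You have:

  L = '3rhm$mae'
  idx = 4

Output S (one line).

Answer: hammer3$

Derivation:
LF mapping: 1 7 4 5 0 6 2 3
Walk LF starting at row 4, prepending L[row]:
  step 1: row=4, L[4]='$', prepend. Next row=LF[4]=0
  step 2: row=0, L[0]='3', prepend. Next row=LF[0]=1
  step 3: row=1, L[1]='r', prepend. Next row=LF[1]=7
  step 4: row=7, L[7]='e', prepend. Next row=LF[7]=3
  step 5: row=3, L[3]='m', prepend. Next row=LF[3]=5
  step 6: row=5, L[5]='m', prepend. Next row=LF[5]=6
  step 7: row=6, L[6]='a', prepend. Next row=LF[6]=2
  step 8: row=2, L[2]='h', prepend. Next row=LF[2]=4
Reversed output: hammer3$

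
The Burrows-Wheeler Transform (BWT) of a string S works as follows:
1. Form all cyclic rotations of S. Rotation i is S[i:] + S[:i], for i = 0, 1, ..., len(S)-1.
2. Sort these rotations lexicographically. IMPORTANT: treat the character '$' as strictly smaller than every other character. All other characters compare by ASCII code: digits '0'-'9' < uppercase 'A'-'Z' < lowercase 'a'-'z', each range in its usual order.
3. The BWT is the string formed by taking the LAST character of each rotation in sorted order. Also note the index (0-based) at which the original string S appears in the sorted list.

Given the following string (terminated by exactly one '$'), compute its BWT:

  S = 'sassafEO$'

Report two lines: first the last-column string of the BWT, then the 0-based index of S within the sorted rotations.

Answer: OfEssas$a
7

Derivation:
All 9 rotations (rotation i = S[i:]+S[:i]):
  rot[0] = sassafEO$
  rot[1] = assafEO$s
  rot[2] = ssafEO$sa
  rot[3] = safEO$sas
  rot[4] = afEO$sass
  rot[5] = fEO$sassa
  rot[6] = EO$sassaf
  rot[7] = O$sassafE
  rot[8] = $sassafEO
Sorted (with $ < everything):
  sorted[0] = $sassafEO  (last char: 'O')
  sorted[1] = EO$sassaf  (last char: 'f')
  sorted[2] = O$sassafE  (last char: 'E')
  sorted[3] = afEO$sass  (last char: 's')
  sorted[4] = assafEO$s  (last char: 's')
  sorted[5] = fEO$sassa  (last char: 'a')
  sorted[6] = safEO$sas  (last char: 's')
  sorted[7] = sassafEO$  (last char: '$')
  sorted[8] = ssafEO$sa  (last char: 'a')
Last column: OfEssas$a
Original string S is at sorted index 7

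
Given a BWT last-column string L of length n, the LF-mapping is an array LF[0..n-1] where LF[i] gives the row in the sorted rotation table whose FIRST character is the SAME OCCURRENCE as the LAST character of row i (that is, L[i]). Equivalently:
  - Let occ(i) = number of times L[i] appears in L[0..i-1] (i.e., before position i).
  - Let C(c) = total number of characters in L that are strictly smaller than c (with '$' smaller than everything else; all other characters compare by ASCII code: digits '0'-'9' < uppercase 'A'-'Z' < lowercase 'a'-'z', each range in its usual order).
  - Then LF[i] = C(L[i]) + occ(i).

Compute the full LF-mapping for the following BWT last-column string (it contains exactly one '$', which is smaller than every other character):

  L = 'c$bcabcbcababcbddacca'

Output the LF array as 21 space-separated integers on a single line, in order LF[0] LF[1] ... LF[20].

Char counts: '$':1, 'a':5, 'b':6, 'c':7, 'd':2
C (first-col start): C('$')=0, C('a')=1, C('b')=6, C('c')=12, C('d')=19
L[0]='c': occ=0, LF[0]=C('c')+0=12+0=12
L[1]='$': occ=0, LF[1]=C('$')+0=0+0=0
L[2]='b': occ=0, LF[2]=C('b')+0=6+0=6
L[3]='c': occ=1, LF[3]=C('c')+1=12+1=13
L[4]='a': occ=0, LF[4]=C('a')+0=1+0=1
L[5]='b': occ=1, LF[5]=C('b')+1=6+1=7
L[6]='c': occ=2, LF[6]=C('c')+2=12+2=14
L[7]='b': occ=2, LF[7]=C('b')+2=6+2=8
L[8]='c': occ=3, LF[8]=C('c')+3=12+3=15
L[9]='a': occ=1, LF[9]=C('a')+1=1+1=2
L[10]='b': occ=3, LF[10]=C('b')+3=6+3=9
L[11]='a': occ=2, LF[11]=C('a')+2=1+2=3
L[12]='b': occ=4, LF[12]=C('b')+4=6+4=10
L[13]='c': occ=4, LF[13]=C('c')+4=12+4=16
L[14]='b': occ=5, LF[14]=C('b')+5=6+5=11
L[15]='d': occ=0, LF[15]=C('d')+0=19+0=19
L[16]='d': occ=1, LF[16]=C('d')+1=19+1=20
L[17]='a': occ=3, LF[17]=C('a')+3=1+3=4
L[18]='c': occ=5, LF[18]=C('c')+5=12+5=17
L[19]='c': occ=6, LF[19]=C('c')+6=12+6=18
L[20]='a': occ=4, LF[20]=C('a')+4=1+4=5

Answer: 12 0 6 13 1 7 14 8 15 2 9 3 10 16 11 19 20 4 17 18 5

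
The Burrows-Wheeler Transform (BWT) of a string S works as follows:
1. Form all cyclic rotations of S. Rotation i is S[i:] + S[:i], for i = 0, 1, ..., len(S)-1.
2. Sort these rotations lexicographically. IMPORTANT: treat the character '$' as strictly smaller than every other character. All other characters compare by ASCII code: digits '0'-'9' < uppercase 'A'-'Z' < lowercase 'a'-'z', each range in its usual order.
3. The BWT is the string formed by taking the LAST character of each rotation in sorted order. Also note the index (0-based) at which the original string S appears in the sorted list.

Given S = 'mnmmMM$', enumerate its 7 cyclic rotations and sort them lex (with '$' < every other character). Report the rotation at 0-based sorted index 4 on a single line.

Answer: mmMM$mn

Derivation:
All 7 rotations (rotation i = S[i:]+S[:i]):
  rot[0] = mnmmMM$
  rot[1] = nmmMM$m
  rot[2] = mmMM$mn
  rot[3] = mMM$mnm
  rot[4] = MM$mnmm
  rot[5] = M$mnmmM
  rot[6] = $mnmmMM
Sorted (with $ < everything):
  sorted[0] = $mnmmMM
  sorted[1] = M$mnmmM
  sorted[2] = MM$mnmm
  sorted[3] = mMM$mnm
  sorted[4] = mmMM$mn
  sorted[5] = mnmmMM$
  sorted[6] = nmmMM$m
sorted[4] = mmMM$mn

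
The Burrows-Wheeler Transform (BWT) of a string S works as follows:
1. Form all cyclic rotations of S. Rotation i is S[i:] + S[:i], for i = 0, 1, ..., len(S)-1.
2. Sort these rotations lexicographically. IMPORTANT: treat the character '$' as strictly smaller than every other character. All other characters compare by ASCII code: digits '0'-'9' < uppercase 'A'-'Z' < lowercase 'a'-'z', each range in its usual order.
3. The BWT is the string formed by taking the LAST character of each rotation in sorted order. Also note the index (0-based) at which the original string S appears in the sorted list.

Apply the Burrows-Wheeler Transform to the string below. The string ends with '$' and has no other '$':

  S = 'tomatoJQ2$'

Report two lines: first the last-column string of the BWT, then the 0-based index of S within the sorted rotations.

Answer: 2QoJmotta$
9

Derivation:
All 10 rotations (rotation i = S[i:]+S[:i]):
  rot[0] = tomatoJQ2$
  rot[1] = omatoJQ2$t
  rot[2] = matoJQ2$to
  rot[3] = atoJQ2$tom
  rot[4] = toJQ2$toma
  rot[5] = oJQ2$tomat
  rot[6] = JQ2$tomato
  rot[7] = Q2$tomatoJ
  rot[8] = 2$tomatoJQ
  rot[9] = $tomatoJQ2
Sorted (with $ < everything):
  sorted[0] = $tomatoJQ2  (last char: '2')
  sorted[1] = 2$tomatoJQ  (last char: 'Q')
  sorted[2] = JQ2$tomato  (last char: 'o')
  sorted[3] = Q2$tomatoJ  (last char: 'J')
  sorted[4] = atoJQ2$tom  (last char: 'm')
  sorted[5] = matoJQ2$to  (last char: 'o')
  sorted[6] = oJQ2$tomat  (last char: 't')
  sorted[7] = omatoJQ2$t  (last char: 't')
  sorted[8] = toJQ2$toma  (last char: 'a')
  sorted[9] = tomatoJQ2$  (last char: '$')
Last column: 2QoJmotta$
Original string S is at sorted index 9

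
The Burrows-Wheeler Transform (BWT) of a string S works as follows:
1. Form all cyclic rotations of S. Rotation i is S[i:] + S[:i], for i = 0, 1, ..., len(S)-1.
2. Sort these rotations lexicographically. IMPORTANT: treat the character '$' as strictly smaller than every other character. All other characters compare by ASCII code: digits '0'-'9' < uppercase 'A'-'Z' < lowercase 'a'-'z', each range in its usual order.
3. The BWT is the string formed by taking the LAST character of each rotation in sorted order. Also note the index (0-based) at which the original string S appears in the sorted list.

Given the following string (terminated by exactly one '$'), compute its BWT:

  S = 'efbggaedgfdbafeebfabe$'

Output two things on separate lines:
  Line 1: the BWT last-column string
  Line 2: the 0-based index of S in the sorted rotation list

All 22 rotations (rotation i = S[i:]+S[:i]):
  rot[0] = efbggaedgfdbafeebfabe$
  rot[1] = fbggaedgfdbafeebfabe$e
  rot[2] = bggaedgfdbafeebfabe$ef
  rot[3] = ggaedgfdbafeebfabe$efb
  rot[4] = gaedgfdbafeebfabe$efbg
  rot[5] = aedgfdbafeebfabe$efbgg
  rot[6] = edgfdbafeebfabe$efbgga
  rot[7] = dgfdbafeebfabe$efbggae
  rot[8] = gfdbafeebfabe$efbggaed
  rot[9] = fdbafeebfabe$efbggaedg
  rot[10] = dbafeebfabe$efbggaedgf
  rot[11] = bafeebfabe$efbggaedgfd
  rot[12] = afeebfabe$efbggaedgfdb
  rot[13] = feebfabe$efbggaedgfdba
  rot[14] = eebfabe$efbggaedgfdbaf
  rot[15] = ebfabe$efbggaedgfdbafe
  rot[16] = bfabe$efbggaedgfdbafee
  rot[17] = fabe$efbggaedgfdbafeeb
  rot[18] = abe$efbggaedgfdbafeebf
  rot[19] = be$efbggaedgfdbafeebfa
  rot[20] = e$efbggaedgfdbafeebfab
  rot[21] = $efbggaedgfdbafeebfabe
Sorted (with $ < everything):
  sorted[0] = $efbggaedgfdbafeebfabe  (last char: 'e')
  sorted[1] = abe$efbggaedgfdbafeebf  (last char: 'f')
  sorted[2] = aedgfdbafeebfabe$efbgg  (last char: 'g')
  sorted[3] = afeebfabe$efbggaedgfdb  (last char: 'b')
  sorted[4] = bafeebfabe$efbggaedgfd  (last char: 'd')
  sorted[5] = be$efbggaedgfdbafeebfa  (last char: 'a')
  sorted[6] = bfabe$efbggaedgfdbafee  (last char: 'e')
  sorted[7] = bggaedgfdbafeebfabe$ef  (last char: 'f')
  sorted[8] = dbafeebfabe$efbggaedgf  (last char: 'f')
  sorted[9] = dgfdbafeebfabe$efbggae  (last char: 'e')
  sorted[10] = e$efbggaedgfdbafeebfab  (last char: 'b')
  sorted[11] = ebfabe$efbggaedgfdbafe  (last char: 'e')
  sorted[12] = edgfdbafeebfabe$efbgga  (last char: 'a')
  sorted[13] = eebfabe$efbggaedgfdbaf  (last char: 'f')
  sorted[14] = efbggaedgfdbafeebfabe$  (last char: '$')
  sorted[15] = fabe$efbggaedgfdbafeeb  (last char: 'b')
  sorted[16] = fbggaedgfdbafeebfabe$e  (last char: 'e')
  sorted[17] = fdbafeebfabe$efbggaedg  (last char: 'g')
  sorted[18] = feebfabe$efbggaedgfdba  (last char: 'a')
  sorted[19] = gaedgfdbafeebfabe$efbg  (last char: 'g')
  sorted[20] = gfdbafeebfabe$efbggaed  (last char: 'd')
  sorted[21] = ggaedgfdbafeebfabe$efb  (last char: 'b')
Last column: efgbdaeffebeaf$begagdb
Original string S is at sorted index 14

Answer: efgbdaeffebeaf$begagdb
14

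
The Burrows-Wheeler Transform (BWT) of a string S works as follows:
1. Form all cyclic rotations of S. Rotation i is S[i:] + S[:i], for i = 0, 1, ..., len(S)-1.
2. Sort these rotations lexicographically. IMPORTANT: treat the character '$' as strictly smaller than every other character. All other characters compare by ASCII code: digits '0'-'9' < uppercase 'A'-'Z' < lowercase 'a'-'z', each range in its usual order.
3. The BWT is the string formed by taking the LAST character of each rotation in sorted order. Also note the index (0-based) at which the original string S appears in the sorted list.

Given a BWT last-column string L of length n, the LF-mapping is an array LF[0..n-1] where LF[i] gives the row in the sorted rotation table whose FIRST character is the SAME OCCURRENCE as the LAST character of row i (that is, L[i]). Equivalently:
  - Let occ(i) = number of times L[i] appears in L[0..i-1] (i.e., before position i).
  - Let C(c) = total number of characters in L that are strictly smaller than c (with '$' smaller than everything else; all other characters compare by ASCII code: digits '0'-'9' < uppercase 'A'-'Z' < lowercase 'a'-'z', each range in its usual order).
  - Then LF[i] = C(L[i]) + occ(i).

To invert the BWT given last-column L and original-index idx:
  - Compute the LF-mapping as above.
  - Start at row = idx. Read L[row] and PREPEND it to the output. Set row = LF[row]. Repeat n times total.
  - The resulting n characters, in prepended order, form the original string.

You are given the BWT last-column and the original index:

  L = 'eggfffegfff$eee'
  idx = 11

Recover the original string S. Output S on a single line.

Answer: ffffegfegefege$

Derivation:
LF mapping: 1 12 13 6 7 8 2 14 9 10 11 0 3 4 5
Walk LF starting at row 11, prepending L[row]:
  step 1: row=11, L[11]='$', prepend. Next row=LF[11]=0
  step 2: row=0, L[0]='e', prepend. Next row=LF[0]=1
  step 3: row=1, L[1]='g', prepend. Next row=LF[1]=12
  step 4: row=12, L[12]='e', prepend. Next row=LF[12]=3
  step 5: row=3, L[3]='f', prepend. Next row=LF[3]=6
  step 6: row=6, L[6]='e', prepend. Next row=LF[6]=2
  step 7: row=2, L[2]='g', prepend. Next row=LF[2]=13
  step 8: row=13, L[13]='e', prepend. Next row=LF[13]=4
  step 9: row=4, L[4]='f', prepend. Next row=LF[4]=7
  step 10: row=7, L[7]='g', prepend. Next row=LF[7]=14
  step 11: row=14, L[14]='e', prepend. Next row=LF[14]=5
  step 12: row=5, L[5]='f', prepend. Next row=LF[5]=8
  step 13: row=8, L[8]='f', prepend. Next row=LF[8]=9
  step 14: row=9, L[9]='f', prepend. Next row=LF[9]=10
  step 15: row=10, L[10]='f', prepend. Next row=LF[10]=11
Reversed output: ffffegfegefege$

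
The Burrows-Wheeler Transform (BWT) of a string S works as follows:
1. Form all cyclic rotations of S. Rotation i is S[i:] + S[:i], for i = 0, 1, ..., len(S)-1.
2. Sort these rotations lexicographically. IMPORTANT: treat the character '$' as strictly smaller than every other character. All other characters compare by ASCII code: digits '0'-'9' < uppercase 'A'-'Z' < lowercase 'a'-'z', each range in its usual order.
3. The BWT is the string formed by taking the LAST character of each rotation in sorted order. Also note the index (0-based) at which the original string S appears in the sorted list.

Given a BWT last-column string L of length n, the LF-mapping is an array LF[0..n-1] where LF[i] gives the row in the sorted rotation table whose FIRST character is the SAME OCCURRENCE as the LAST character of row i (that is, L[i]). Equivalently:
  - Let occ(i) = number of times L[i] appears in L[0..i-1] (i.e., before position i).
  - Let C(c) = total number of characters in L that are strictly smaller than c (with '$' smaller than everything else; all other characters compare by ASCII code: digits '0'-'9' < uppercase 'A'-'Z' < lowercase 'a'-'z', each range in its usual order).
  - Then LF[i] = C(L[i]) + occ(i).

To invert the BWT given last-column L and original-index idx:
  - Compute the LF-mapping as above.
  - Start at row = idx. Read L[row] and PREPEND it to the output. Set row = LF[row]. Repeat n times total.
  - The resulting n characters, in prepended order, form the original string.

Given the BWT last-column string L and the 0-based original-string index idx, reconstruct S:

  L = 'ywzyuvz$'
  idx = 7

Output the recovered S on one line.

Answer: zzvywuy$

Derivation:
LF mapping: 4 3 6 5 1 2 7 0
Walk LF starting at row 7, prepending L[row]:
  step 1: row=7, L[7]='$', prepend. Next row=LF[7]=0
  step 2: row=0, L[0]='y', prepend. Next row=LF[0]=4
  step 3: row=4, L[4]='u', prepend. Next row=LF[4]=1
  step 4: row=1, L[1]='w', prepend. Next row=LF[1]=3
  step 5: row=3, L[3]='y', prepend. Next row=LF[3]=5
  step 6: row=5, L[5]='v', prepend. Next row=LF[5]=2
  step 7: row=2, L[2]='z', prepend. Next row=LF[2]=6
  step 8: row=6, L[6]='z', prepend. Next row=LF[6]=7
Reversed output: zzvywuy$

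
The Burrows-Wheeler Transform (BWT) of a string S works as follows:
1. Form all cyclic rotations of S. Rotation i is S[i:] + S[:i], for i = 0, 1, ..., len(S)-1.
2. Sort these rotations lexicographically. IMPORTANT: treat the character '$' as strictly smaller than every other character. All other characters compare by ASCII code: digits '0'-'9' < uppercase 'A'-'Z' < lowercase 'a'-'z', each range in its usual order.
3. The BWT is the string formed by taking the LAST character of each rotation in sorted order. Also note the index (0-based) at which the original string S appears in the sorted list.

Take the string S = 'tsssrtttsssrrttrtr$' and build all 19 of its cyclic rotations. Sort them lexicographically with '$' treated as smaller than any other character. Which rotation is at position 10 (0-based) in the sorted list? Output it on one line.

All 19 rotations (rotation i = S[i:]+S[:i]):
  rot[0] = tsssrtttsssrrttrtr$
  rot[1] = sssrtttsssrrttrtr$t
  rot[2] = ssrtttsssrrttrtr$ts
  rot[3] = srtttsssrrttrtr$tss
  rot[4] = rtttsssrrttrtr$tsss
  rot[5] = tttsssrrttrtr$tsssr
  rot[6] = ttsssrrttrtr$tsssrt
  rot[7] = tsssrrttrtr$tsssrtt
  rot[8] = sssrrttrtr$tsssrttt
  rot[9] = ssrrttrtr$tsssrttts
  rot[10] = srrttrtr$tsssrtttss
  rot[11] = rrttrtr$tsssrtttsss
  rot[12] = rttrtr$tsssrtttsssr
  rot[13] = ttrtr$tsssrtttsssrr
  rot[14] = trtr$tsssrtttsssrrt
  rot[15] = rtr$tsssrtttsssrrtt
  rot[16] = tr$tsssrtttsssrrttr
  rot[17] = r$tsssrtttsssrrttrt
  rot[18] = $tsssrtttsssrrttrtr
Sorted (with $ < everything):
  sorted[0] = $tsssrtttsssrrttrtr
  sorted[1] = r$tsssrtttsssrrttrt
  sorted[2] = rrttrtr$tsssrtttsss
  sorted[3] = rtr$tsssrtttsssrrtt
  sorted[4] = rttrtr$tsssrtttsssr
  sorted[5] = rtttsssrrttrtr$tsss
  sorted[6] = srrttrtr$tsssrtttss
  sorted[7] = srtttsssrrttrtr$tss
  sorted[8] = ssrrttrtr$tsssrttts
  sorted[9] = ssrtttsssrrttrtr$ts
  sorted[10] = sssrrttrtr$tsssrttt
  sorted[11] = sssrtttsssrrttrtr$t
  sorted[12] = tr$tsssrtttsssrrttr
  sorted[13] = trtr$tsssrtttsssrrt
  sorted[14] = tsssrrttrtr$tsssrtt
  sorted[15] = tsssrtttsssrrttrtr$
  sorted[16] = ttrtr$tsssrtttsssrr
  sorted[17] = ttsssrrttrtr$tsssrt
  sorted[18] = tttsssrrttrtr$tsssr
sorted[10] = sssrrttrtr$tsssrttt

Answer: sssrrttrtr$tsssrttt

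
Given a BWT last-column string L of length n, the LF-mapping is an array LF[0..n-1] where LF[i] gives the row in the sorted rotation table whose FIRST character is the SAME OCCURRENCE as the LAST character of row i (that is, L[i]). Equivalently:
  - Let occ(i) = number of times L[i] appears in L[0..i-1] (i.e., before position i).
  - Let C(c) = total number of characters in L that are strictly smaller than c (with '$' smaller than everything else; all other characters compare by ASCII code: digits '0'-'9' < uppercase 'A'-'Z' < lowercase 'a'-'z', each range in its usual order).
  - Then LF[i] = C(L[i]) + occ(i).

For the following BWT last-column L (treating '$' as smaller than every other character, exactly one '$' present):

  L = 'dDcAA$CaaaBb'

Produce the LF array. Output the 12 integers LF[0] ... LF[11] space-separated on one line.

Char counts: '$':1, 'A':2, 'B':1, 'C':1, 'D':1, 'a':3, 'b':1, 'c':1, 'd':1
C (first-col start): C('$')=0, C('A')=1, C('B')=3, C('C')=4, C('D')=5, C('a')=6, C('b')=9, C('c')=10, C('d')=11
L[0]='d': occ=0, LF[0]=C('d')+0=11+0=11
L[1]='D': occ=0, LF[1]=C('D')+0=5+0=5
L[2]='c': occ=0, LF[2]=C('c')+0=10+0=10
L[3]='A': occ=0, LF[3]=C('A')+0=1+0=1
L[4]='A': occ=1, LF[4]=C('A')+1=1+1=2
L[5]='$': occ=0, LF[5]=C('$')+0=0+0=0
L[6]='C': occ=0, LF[6]=C('C')+0=4+0=4
L[7]='a': occ=0, LF[7]=C('a')+0=6+0=6
L[8]='a': occ=1, LF[8]=C('a')+1=6+1=7
L[9]='a': occ=2, LF[9]=C('a')+2=6+2=8
L[10]='B': occ=0, LF[10]=C('B')+0=3+0=3
L[11]='b': occ=0, LF[11]=C('b')+0=9+0=9

Answer: 11 5 10 1 2 0 4 6 7 8 3 9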